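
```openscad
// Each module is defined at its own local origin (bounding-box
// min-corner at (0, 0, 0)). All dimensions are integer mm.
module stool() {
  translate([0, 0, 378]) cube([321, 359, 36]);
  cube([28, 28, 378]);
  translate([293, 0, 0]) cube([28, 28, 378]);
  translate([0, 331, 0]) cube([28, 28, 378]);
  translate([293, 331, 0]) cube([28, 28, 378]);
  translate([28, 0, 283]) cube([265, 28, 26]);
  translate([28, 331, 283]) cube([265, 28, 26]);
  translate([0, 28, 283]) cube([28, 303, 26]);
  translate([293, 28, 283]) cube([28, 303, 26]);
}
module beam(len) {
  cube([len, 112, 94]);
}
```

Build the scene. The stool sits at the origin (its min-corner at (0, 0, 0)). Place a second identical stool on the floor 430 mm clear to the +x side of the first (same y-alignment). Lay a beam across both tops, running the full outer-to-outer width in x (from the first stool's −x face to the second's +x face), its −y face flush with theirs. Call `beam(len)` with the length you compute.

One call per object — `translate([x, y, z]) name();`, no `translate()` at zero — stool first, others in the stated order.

stool();
translate([751, 0, 0]) stool();
translate([0, 0, 414]) beam(1072);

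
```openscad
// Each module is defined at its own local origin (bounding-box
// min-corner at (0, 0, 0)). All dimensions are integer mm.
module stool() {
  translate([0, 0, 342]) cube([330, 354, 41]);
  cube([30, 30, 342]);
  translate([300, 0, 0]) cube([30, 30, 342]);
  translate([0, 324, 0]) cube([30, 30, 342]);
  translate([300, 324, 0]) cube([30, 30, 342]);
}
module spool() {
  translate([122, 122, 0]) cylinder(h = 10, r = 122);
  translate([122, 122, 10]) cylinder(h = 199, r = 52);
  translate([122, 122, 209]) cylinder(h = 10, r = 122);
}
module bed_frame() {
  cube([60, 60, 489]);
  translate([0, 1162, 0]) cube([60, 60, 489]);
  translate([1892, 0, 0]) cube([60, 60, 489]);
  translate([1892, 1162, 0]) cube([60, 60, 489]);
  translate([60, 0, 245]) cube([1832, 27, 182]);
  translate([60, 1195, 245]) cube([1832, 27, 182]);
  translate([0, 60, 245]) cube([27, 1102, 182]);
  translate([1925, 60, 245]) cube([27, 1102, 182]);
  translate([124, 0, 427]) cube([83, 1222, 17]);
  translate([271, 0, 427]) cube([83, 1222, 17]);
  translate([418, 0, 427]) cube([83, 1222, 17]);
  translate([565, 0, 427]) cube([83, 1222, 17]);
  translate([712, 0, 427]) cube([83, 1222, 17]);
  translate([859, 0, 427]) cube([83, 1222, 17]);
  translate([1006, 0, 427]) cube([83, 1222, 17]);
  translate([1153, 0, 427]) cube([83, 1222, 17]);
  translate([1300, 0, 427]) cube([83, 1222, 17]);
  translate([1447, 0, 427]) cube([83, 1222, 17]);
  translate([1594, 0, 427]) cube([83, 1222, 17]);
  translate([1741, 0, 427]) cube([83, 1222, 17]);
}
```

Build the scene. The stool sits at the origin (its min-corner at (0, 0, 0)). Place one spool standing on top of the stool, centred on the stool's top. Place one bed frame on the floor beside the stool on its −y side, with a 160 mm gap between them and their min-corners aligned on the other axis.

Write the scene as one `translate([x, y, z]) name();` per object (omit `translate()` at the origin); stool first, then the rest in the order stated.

stool();
translate([43, 55, 383]) spool();
translate([0, -1382, 0]) bed_frame();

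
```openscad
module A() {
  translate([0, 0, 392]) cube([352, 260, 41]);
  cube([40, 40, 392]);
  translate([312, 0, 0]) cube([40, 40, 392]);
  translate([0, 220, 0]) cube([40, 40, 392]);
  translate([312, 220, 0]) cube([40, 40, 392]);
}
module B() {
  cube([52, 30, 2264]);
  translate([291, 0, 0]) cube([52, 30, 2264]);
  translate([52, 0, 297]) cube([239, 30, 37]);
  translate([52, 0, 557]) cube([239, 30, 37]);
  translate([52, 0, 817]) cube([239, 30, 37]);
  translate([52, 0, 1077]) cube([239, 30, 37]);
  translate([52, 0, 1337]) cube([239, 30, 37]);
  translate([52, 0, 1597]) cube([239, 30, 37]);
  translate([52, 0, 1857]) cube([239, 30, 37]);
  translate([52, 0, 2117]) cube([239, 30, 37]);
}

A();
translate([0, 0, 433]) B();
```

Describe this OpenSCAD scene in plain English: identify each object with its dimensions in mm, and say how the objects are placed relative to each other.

A is a four-legged stool. The seat is 352×260 mm, 41 mm thick, top at z = 433 mm. It stands on four square legs, each 40×40 mm in cross-section, from z = 0 to the seat underside, each flush with a corner of the seat.

B is a wooden ladder with two side rails of 52×30 mm section and 2264 mm height, set 343 mm apart overall. Between them run 8 rectangular rungs (30 mm deep, 37 mm thick), front faces flush with the rails' −y face. The bottom of the first rung is 297 mm above the floor and each subsequent rung is 260 mm higher than the one below.

The ladder is on top of the stool.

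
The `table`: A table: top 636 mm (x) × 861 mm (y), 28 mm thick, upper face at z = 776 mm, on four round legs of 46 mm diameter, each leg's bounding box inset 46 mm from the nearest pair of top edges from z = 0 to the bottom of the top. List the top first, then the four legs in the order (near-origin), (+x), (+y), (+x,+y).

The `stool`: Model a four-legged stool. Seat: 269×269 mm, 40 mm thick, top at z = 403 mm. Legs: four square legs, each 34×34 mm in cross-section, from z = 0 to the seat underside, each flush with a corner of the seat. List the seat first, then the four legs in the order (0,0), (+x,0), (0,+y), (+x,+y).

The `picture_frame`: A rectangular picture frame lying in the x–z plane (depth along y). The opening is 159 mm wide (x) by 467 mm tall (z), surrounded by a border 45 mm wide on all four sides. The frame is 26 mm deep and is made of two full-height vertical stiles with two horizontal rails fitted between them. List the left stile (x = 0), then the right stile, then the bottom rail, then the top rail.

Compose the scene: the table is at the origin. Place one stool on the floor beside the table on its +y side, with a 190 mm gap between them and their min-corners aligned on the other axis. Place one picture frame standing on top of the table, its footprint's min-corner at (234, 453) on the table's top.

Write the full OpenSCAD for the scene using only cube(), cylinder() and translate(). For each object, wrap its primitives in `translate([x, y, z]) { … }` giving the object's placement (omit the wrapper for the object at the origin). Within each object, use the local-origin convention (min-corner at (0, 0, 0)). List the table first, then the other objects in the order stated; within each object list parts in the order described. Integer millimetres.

translate([0, 0, 748]) cube([636, 861, 28]);
translate([69, 69, 0]) cylinder(h = 748, r = 23);
translate([567, 69, 0]) cylinder(h = 748, r = 23);
translate([69, 792, 0]) cylinder(h = 748, r = 23);
translate([567, 792, 0]) cylinder(h = 748, r = 23);
translate([0, 1051, 0]) {
  translate([0, 0, 363]) cube([269, 269, 40]);
  cube([34, 34, 363]);
  translate([235, 0, 0]) cube([34, 34, 363]);
  translate([0, 235, 0]) cube([34, 34, 363]);
  translate([235, 235, 0]) cube([34, 34, 363]);
}
translate([234, 453, 776]) {
  cube([45, 26, 557]);
  translate([204, 0, 0]) cube([45, 26, 557]);
  translate([45, 0, 0]) cube([159, 26, 45]);
  translate([45, 0, 512]) cube([159, 26, 45]);
}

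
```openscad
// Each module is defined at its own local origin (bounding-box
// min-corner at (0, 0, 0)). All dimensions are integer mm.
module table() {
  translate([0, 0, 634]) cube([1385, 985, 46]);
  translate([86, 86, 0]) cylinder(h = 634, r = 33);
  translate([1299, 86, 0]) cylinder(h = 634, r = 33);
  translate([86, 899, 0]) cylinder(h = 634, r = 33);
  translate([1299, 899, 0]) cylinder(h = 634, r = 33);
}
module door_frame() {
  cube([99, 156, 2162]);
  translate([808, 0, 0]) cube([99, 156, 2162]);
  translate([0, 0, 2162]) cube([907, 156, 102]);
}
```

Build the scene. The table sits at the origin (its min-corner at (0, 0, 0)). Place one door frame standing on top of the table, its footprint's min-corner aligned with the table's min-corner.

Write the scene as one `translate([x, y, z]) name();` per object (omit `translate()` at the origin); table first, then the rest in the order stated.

table();
translate([0, 0, 680]) door_frame();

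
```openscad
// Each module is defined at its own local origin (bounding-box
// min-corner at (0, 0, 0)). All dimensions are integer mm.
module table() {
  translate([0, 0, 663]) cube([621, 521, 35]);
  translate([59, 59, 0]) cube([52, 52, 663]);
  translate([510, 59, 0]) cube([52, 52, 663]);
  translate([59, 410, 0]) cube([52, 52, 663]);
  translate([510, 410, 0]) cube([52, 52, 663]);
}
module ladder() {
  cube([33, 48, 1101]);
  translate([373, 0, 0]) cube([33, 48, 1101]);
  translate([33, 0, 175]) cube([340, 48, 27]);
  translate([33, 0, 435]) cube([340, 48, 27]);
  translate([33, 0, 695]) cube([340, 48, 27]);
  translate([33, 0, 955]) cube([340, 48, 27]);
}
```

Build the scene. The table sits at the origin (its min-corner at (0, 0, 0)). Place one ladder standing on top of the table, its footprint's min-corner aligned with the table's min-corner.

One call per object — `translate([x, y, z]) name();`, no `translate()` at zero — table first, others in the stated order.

table();
translate([0, 0, 698]) ladder();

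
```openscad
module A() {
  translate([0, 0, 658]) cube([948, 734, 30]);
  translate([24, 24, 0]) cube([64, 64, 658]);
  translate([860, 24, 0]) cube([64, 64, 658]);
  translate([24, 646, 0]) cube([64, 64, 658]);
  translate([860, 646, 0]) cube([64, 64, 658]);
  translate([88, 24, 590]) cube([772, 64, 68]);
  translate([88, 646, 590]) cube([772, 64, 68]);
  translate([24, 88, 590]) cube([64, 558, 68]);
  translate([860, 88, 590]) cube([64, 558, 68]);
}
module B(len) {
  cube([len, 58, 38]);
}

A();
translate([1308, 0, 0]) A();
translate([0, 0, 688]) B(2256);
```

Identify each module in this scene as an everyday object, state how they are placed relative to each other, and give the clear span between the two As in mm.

A is a table. B is a beam. A beam spans the tops of two tables. The clear span between the two tables is 360 mm.

Second table starts at x = 1308; first ends at x = 948; clear span = 1308 − 948 = 360 mm.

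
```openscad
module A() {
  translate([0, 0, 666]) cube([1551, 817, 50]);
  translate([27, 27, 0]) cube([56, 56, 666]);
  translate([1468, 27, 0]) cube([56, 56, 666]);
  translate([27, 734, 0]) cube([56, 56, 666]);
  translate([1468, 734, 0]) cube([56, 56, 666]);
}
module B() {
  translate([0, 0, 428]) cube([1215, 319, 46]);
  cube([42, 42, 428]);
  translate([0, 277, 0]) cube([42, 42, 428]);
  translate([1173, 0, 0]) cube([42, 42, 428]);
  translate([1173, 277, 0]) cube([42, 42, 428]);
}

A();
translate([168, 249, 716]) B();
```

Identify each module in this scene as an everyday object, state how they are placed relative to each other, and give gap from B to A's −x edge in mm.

The bench's min-x is at 168; the table's min-x is 0; gap = 168 mm.

A is a table. B is a bench. The bench is on top of the table, centred. The gap from the bench to the table's −x edge is 168 mm.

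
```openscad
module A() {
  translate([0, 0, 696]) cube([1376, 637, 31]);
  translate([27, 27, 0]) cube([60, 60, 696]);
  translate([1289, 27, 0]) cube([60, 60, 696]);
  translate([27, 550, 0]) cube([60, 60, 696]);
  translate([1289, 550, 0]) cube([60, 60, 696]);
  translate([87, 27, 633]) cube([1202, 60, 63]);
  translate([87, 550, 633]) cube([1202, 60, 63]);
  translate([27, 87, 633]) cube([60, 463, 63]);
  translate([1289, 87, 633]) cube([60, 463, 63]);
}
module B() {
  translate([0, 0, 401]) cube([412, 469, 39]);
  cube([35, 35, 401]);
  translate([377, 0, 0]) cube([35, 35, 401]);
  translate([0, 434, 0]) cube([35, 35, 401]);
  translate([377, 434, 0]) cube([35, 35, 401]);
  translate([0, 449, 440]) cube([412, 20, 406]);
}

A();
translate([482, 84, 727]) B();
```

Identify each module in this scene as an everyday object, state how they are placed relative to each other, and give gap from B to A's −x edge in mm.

A is a table. B is a chair. The chair is on top of the table, centred. The gap from the chair to the table's −x edge is 482 mm.

The chair's min-x is at 482; the table's min-x is 0; gap = 482 mm.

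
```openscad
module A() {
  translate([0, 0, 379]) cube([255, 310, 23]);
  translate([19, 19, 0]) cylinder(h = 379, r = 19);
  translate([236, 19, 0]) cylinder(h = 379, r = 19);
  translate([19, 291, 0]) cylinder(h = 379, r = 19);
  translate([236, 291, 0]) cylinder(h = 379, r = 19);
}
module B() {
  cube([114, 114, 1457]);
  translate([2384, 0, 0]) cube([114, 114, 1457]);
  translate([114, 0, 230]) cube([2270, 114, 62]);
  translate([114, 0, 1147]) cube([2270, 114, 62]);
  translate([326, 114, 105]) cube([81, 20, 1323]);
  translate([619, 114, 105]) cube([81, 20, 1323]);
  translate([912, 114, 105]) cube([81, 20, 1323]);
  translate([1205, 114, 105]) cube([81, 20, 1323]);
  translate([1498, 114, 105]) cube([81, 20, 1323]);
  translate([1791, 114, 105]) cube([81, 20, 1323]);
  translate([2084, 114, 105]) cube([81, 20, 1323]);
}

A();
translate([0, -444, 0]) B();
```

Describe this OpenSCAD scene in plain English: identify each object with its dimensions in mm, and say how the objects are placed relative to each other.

A is a four-legged stool. The seat is 255×310 mm, 23 mm thick, top at z = 402 mm. It stands on four round legs, each 38 mm in diameter, from z = 0 to the seat underside, each leg's axis is inset half a diameter from the nearest pair of seat edges (so the leg's bounding box is flush with the corner).

B is a fence section. Two 114×114 mm posts, 1457 mm tall, stand on the floor with a clear span of 2270 mm between their inner faces. Two horizontal rails of 114×62 mm section span the gap between the posts with their undersides at z = 230 mm and z = 1147 mm, flush with the posts' −y face. 7 pickets, each 81 mm wide, 20 mm thick and 1323 mm tall, are fixed to the +y face of the rails with their bottoms at z = 105 mm, evenly spaced across the span with equal gaps (rounded down to the nearest mm) at the −x end and between each pair — any rounding remainder accumulates at the +x end.

The fence section is on the floor beside the stool on its −y side.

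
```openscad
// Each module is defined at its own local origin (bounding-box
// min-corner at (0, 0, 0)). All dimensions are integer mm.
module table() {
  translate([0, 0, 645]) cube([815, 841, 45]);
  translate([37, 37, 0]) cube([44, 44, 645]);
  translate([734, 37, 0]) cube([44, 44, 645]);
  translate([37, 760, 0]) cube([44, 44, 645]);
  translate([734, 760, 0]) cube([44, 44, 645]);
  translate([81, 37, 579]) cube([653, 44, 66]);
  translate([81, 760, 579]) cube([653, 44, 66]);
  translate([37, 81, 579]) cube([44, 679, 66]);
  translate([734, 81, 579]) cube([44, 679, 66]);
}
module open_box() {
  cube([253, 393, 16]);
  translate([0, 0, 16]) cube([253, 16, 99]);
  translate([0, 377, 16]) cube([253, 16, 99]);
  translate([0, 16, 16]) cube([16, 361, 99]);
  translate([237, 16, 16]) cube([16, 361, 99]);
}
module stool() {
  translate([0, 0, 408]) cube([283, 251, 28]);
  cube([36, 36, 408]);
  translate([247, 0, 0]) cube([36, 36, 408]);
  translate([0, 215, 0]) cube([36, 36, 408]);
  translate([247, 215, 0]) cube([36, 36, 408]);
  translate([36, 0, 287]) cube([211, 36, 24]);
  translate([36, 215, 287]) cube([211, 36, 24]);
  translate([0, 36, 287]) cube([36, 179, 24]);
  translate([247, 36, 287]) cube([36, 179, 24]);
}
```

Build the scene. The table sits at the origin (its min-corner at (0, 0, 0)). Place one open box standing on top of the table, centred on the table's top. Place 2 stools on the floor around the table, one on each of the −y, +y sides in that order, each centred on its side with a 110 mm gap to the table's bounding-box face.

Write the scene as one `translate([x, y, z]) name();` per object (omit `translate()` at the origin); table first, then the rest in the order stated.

table();
translate([281, 224, 690]) open_box();
translate([266, -361, 0]) stool();
translate([266, 951, 0]) stool();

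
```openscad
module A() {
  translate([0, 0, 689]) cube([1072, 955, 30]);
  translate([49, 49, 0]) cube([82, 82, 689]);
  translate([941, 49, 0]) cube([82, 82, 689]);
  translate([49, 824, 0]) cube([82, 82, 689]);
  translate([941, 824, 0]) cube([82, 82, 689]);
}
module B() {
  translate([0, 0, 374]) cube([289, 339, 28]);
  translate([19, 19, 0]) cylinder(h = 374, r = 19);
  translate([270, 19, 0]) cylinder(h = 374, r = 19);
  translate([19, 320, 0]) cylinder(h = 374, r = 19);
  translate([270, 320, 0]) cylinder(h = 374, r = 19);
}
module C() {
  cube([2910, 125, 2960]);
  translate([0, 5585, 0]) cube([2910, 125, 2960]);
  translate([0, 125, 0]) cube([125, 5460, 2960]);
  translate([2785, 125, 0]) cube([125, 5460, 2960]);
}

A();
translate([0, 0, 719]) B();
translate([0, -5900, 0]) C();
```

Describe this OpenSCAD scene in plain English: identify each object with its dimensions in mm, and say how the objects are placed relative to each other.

A is a rectangular dining table. The top is 1072×955×30 mm with its upper surface at z = 719 mm. It stands on four 82×82 mm square legs, each inset 49 mm from the nearest pair of top edges, running from the floor to the underside of the top.

B is a four-legged stool. The seat is 289×339 mm, 28 mm thick, top at z = 402 mm. It stands on four round legs, each 38 mm in diameter, from z = 0 to the seat underside, each leg's axis is inset half a diameter from the nearest pair of seat edges (so the leg's bounding box is flush with the corner).

C is the wall frame of a small rectangular building: four walls, each 2960 mm tall and 125 mm thick, enclosing a footprint 2910 mm (x) by 5710 mm (y) outside-to-outside, with no floor or roof. The front and back walls (the −y and +y sides) span the full width; the two side walls fit between them.

The stool is on top of the table. The house frame is on the floor beside the table on its −y side.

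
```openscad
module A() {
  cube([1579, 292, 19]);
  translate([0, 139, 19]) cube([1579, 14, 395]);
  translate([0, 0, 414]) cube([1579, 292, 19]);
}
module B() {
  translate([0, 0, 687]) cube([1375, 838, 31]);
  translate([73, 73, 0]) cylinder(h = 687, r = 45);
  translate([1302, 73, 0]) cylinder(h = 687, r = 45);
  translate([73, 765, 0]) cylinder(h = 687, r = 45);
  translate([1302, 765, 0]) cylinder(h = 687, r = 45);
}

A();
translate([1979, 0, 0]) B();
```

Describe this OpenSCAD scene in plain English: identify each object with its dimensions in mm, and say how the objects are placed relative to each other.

A is an I-beam lying along x, 1579 mm long. Overall section height 433 mm. Two flanges 292 mm wide (y) and 19 mm thick, one on the floor and one at the top; a web 14 mm thick runs between them, centred on the flange width.

B is a table: top 1375 mm (x) × 838 mm (y), 31 mm thick, upper face at z = 718 mm, on four round legs of 90 mm diameter, each leg's bounding box inset 28 mm from the nearest pair of top edges, running from z = 0 to the bottom of the top.

The table is on the floor beside the I-beam on its +x side.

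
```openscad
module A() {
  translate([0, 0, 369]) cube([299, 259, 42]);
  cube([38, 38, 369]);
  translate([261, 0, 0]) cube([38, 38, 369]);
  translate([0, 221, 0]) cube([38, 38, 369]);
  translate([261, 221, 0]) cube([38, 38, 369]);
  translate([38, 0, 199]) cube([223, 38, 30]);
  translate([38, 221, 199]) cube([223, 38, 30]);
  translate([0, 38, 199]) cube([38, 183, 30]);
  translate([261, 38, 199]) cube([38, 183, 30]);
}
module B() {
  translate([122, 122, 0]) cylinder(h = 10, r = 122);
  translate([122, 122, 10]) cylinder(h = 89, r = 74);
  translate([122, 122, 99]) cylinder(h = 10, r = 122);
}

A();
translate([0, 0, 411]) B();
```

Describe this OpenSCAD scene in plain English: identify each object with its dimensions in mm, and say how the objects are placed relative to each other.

A is a four-legged stool. The seat is a 299×259×42 mm slab whose top surface is at z = 411 mm; four square legs, each 38×38 mm in cross-section, run from the floor (z = 0) to the underside of the seat, each flush with a corner of the seat. Four stretchers, 38 mm wide and 30 mm tall, connect adjacent legs with their undersides at z = 199 mm, each running between the inner faces of the legs it joins and aligned with the legs' outer faces on the other axis.

B is a spool: two coaxial disc flanges of radius 122 mm and thickness 10 mm, joined by a core cylinder of radius 74 mm and height 89 mm. The lower flange rests on z = 0 and the three cylinders share a vertical axis.

The spool is on top of the stool.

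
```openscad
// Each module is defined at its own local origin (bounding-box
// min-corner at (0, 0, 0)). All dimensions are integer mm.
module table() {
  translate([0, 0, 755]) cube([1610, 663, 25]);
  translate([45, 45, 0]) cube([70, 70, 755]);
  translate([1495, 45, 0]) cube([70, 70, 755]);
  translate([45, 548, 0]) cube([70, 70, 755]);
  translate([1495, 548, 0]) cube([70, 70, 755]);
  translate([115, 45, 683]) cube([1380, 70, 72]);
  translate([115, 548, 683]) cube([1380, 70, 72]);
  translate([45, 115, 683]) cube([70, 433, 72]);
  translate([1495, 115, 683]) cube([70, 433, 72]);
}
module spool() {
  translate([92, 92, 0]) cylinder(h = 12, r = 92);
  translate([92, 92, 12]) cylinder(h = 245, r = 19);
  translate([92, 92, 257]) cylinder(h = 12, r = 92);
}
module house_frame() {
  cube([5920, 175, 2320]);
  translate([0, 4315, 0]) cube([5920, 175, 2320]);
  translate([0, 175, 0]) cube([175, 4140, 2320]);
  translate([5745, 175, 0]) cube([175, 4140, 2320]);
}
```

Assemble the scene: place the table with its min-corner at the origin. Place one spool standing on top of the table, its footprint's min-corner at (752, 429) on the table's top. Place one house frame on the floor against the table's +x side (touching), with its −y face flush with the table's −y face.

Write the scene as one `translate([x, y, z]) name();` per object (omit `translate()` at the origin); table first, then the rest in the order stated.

table();
translate([752, 429, 780]) spool();
translate([1610, 0, 0]) house_frame();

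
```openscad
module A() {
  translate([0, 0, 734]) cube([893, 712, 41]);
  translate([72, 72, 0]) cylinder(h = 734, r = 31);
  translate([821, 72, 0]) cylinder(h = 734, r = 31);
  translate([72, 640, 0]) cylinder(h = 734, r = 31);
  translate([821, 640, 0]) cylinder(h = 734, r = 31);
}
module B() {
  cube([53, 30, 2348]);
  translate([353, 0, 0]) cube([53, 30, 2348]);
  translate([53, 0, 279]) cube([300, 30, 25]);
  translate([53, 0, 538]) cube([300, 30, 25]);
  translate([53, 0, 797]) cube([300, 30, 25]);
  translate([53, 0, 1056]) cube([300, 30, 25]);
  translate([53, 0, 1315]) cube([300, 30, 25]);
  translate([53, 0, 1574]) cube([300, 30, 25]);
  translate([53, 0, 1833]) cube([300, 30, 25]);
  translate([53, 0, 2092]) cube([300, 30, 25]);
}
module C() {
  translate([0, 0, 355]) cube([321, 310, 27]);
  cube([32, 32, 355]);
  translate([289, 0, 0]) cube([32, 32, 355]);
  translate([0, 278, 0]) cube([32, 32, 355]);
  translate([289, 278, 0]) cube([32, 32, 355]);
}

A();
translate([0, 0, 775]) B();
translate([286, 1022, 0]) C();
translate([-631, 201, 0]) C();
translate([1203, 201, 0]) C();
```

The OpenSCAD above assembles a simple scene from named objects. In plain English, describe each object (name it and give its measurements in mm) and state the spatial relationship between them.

A is a table: top 893 mm (x) × 712 mm (y), 41 mm thick, upper face at z = 775 mm, on four round legs of 62 mm diameter, each leg's bounding box inset 41 mm from the nearest pair of top edges, running from z = 0 to the bottom of the top.

B is a wooden ladder with two side rails of 53×30 mm section and 2348 mm height, set 406 mm apart overall. Between them run 8 rectangular rungs (30 mm deep, 25 mm thick), front faces flush with the rails' −y face. The bottom of the first rung is 279 mm above the floor and each subsequent rung is 259 mm higher than the one below.

C is a four-legged stool. The seat is a 321×310×27 mm slab whose top surface is at z = 382 mm; four square legs, each 32×32 mm in cross-section, run from the floor (z = 0) to the underside of the seat, each flush with a corner of the seat.

The ladder is on top of the table. Three stools sit around the table at the +y, −x, +x sides.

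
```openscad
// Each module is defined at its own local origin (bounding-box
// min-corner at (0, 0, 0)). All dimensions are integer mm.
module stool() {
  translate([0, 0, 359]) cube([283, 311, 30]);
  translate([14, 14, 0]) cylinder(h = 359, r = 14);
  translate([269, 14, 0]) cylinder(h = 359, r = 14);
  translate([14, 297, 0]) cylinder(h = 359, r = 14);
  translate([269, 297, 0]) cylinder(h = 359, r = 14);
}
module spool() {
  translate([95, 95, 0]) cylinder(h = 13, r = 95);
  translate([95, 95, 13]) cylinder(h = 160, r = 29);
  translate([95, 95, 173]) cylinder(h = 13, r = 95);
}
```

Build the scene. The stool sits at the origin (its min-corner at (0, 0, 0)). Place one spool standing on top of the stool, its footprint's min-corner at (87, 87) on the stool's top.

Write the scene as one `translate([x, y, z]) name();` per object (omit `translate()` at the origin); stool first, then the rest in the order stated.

stool();
translate([87, 87, 389]) spool();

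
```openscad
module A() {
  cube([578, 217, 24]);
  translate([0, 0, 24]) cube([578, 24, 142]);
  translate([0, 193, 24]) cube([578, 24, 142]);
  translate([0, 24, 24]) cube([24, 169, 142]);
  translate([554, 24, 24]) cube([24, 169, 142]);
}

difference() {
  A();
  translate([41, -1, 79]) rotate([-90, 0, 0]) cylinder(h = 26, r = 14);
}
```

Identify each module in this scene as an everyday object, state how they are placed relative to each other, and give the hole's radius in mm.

A is an open box. The open box has a circular hole through its front wall. The hole's radius is 14 mm.

The subtracted cylinder has r = 14 mm.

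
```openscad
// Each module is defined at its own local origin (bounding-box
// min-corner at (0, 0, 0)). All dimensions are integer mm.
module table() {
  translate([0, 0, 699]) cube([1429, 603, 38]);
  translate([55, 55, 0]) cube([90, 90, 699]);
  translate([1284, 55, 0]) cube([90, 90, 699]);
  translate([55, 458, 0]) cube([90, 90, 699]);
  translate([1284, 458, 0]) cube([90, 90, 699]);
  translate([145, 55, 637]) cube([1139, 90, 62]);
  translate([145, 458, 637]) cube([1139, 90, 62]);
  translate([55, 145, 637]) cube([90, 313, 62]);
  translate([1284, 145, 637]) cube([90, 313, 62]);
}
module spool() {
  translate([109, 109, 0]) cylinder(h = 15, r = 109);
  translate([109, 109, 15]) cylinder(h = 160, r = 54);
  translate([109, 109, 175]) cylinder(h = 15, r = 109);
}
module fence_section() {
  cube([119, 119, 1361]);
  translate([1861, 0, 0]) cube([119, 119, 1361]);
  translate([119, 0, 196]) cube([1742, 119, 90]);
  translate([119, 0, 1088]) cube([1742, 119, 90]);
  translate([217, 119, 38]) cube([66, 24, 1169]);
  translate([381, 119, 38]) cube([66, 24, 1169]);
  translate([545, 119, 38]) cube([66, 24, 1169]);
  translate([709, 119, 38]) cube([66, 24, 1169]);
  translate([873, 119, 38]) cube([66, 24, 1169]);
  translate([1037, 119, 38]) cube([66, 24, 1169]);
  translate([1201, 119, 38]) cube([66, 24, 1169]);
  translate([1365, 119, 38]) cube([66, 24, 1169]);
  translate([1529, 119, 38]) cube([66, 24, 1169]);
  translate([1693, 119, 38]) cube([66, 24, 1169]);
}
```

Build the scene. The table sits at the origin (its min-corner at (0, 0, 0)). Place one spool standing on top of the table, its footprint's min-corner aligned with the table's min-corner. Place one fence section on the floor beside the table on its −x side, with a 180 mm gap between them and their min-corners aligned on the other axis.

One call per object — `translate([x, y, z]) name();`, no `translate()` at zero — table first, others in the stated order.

table();
translate([0, 0, 737]) spool();
translate([-2160, 0, 0]) fence_section();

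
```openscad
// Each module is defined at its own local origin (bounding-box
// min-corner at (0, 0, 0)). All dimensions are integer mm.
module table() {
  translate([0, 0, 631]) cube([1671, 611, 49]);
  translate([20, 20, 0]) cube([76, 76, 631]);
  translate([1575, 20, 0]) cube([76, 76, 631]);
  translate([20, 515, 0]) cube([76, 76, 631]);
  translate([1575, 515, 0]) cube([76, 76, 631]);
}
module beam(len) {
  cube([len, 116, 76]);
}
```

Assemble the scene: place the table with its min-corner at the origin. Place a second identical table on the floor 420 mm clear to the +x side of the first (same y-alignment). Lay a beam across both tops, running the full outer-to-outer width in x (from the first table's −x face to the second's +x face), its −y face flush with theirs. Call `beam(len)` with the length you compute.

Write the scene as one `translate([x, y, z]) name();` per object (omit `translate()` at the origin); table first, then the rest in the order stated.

table();
translate([2091, 0, 0]) table();
translate([0, 0, 680]) beam(3762);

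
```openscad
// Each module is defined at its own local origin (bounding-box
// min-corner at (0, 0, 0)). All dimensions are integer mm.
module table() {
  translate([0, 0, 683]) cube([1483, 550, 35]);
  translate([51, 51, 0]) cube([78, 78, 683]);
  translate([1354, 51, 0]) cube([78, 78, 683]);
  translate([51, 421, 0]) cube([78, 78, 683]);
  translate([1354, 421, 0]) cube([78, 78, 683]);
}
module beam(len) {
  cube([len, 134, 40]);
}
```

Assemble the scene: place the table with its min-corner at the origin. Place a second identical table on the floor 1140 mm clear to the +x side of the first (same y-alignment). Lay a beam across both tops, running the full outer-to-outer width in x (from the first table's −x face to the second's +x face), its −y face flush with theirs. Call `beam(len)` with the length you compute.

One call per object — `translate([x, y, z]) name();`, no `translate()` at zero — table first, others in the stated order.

table();
translate([2623, 0, 0]) table();
translate([0, 0, 718]) beam(4106);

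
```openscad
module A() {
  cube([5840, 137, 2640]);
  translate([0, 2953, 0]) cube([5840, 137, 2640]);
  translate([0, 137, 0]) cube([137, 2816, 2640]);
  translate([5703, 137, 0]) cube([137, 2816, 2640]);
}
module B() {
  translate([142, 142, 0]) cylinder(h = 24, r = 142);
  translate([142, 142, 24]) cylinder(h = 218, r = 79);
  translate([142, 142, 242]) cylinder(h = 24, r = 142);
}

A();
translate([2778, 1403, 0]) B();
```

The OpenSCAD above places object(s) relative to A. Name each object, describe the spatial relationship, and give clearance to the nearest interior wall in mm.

A is a house frame. B is a spool. The spool sits inside the house frame, centred. The clearance to the nearest interior wall is 1266 mm.

Clearances: x = 2641, y = 1266; minimum 1266 mm.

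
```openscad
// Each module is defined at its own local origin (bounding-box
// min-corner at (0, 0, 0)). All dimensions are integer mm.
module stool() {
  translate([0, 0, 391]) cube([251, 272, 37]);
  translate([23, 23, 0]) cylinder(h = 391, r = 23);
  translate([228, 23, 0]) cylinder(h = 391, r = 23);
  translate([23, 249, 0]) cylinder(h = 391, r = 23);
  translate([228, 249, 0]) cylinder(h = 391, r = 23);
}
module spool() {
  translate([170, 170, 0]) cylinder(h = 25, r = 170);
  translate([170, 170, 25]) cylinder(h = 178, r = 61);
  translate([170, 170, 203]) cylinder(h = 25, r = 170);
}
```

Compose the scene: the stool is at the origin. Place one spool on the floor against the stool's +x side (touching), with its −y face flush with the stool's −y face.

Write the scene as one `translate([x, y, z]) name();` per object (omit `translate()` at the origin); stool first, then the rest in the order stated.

stool();
translate([251, 0, 0]) spool();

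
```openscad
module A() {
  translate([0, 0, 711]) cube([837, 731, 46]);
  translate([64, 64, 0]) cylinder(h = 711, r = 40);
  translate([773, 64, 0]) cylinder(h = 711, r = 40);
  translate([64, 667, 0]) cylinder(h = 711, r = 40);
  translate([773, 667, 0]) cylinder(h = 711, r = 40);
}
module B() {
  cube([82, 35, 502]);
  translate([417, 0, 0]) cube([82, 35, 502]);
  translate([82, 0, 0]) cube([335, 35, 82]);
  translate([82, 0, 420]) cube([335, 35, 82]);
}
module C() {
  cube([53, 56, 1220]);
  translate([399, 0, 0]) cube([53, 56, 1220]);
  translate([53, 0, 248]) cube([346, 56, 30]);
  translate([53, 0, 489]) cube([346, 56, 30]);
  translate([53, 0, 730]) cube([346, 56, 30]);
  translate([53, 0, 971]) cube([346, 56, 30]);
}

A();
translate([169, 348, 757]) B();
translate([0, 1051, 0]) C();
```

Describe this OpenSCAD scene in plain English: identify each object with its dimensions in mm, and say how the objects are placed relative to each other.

A is a table with a 837×731 mm rectangular top, 46 mm thick, top surface at z = 757 mm, supported by four round legs of 80 mm diameter, each leg's bounding box inset 24 mm from the nearest pair of top edges, running from the floor.

B is a rectangular picture frame lying in the x–z plane (depth along y). The opening is 335 mm wide (x) by 338 mm tall (z), surrounded by a border 82 mm wide on all four sides. The frame is 35 mm deep and is made of two full-height vertical stiles with two horizontal rails fitted between them.

C is a wooden ladder with two side rails of 53×56 mm section and 1220 mm height, set 452 mm apart overall. Between them run 4 rectangular rungs (56 mm deep, 30 mm thick), front faces flush with the rails' −y face. The bottom of the first rung is 248 mm above the floor and each subsequent rung is 241 mm higher than the one below.

The picture frame is on top of the table, centred. The ladder is on the floor beside the table on its +y side.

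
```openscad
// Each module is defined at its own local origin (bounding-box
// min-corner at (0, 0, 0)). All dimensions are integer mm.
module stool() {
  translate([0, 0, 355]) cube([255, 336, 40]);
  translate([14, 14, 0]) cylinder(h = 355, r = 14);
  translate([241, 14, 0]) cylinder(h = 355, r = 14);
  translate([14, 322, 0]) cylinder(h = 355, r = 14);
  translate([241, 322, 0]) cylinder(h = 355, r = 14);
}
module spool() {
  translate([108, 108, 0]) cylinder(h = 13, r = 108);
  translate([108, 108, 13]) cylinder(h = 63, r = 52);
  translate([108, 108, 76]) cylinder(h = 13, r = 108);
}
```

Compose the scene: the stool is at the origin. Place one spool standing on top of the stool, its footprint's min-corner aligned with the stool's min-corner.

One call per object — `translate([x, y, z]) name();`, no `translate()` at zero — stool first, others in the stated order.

stool();
translate([0, 0, 395]) spool();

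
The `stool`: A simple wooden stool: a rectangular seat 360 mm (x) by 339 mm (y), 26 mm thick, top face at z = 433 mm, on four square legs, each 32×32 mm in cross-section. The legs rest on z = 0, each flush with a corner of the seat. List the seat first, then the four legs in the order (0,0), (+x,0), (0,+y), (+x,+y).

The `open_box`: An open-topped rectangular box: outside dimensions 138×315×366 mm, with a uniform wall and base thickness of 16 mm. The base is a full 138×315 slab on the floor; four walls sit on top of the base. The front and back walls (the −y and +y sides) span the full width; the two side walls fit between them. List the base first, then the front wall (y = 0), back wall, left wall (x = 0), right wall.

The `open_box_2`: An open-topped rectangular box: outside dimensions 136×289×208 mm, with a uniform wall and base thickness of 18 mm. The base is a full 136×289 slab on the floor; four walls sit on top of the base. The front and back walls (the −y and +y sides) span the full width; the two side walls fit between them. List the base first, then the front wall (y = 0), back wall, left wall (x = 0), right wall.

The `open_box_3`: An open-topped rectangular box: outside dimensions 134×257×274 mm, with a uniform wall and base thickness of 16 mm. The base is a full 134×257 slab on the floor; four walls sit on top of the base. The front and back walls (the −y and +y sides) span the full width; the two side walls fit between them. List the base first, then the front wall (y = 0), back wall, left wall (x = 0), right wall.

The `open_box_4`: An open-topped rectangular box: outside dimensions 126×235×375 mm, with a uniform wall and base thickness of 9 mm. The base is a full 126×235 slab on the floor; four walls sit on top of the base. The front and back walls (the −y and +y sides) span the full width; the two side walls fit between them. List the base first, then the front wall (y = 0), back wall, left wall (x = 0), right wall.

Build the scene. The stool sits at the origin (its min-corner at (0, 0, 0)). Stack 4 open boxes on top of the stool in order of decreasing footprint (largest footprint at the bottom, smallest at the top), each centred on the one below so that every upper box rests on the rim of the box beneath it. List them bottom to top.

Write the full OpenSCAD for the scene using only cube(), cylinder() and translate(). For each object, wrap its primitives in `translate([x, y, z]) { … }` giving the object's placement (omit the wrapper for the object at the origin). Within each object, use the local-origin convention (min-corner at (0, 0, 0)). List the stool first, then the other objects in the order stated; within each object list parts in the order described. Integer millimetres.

translate([0, 0, 407]) cube([360, 339, 26]);
cube([32, 32, 407]);
translate([328, 0, 0]) cube([32, 32, 407]);
translate([0, 307, 0]) cube([32, 32, 407]);
translate([328, 307, 0]) cube([32, 32, 407]);
translate([111, 12, 433]) {
  cube([138, 315, 16]);
  translate([0, 0, 16]) cube([138, 16, 350]);
  translate([0, 299, 16]) cube([138, 16, 350]);
  translate([0, 16, 16]) cube([16, 283, 350]);
  translate([122, 16, 16]) cube([16, 283, 350]);
}
translate([112, 25, 799]) {
  cube([136, 289, 18]);
  translate([0, 0, 18]) cube([136, 18, 190]);
  translate([0, 271, 18]) cube([136, 18, 190]);
  translate([0, 18, 18]) cube([18, 253, 190]);
  translate([118, 18, 18]) cube([18, 253, 190]);
}
translate([113, 41, 1007]) {
  cube([134, 257, 16]);
  translate([0, 0, 16]) cube([134, 16, 258]);
  translate([0, 241, 16]) cube([134, 16, 258]);
  translate([0, 16, 16]) cube([16, 225, 258]);
  translate([118, 16, 16]) cube([16, 225, 258]);
}
translate([117, 52, 1281]) {
  cube([126, 235, 9]);
  translate([0, 0, 9]) cube([126, 9, 366]);
  translate([0, 226, 9]) cube([126, 9, 366]);
  translate([0, 9, 9]) cube([9, 217, 366]);
  translate([117, 9, 9]) cube([9, 217, 366]);
}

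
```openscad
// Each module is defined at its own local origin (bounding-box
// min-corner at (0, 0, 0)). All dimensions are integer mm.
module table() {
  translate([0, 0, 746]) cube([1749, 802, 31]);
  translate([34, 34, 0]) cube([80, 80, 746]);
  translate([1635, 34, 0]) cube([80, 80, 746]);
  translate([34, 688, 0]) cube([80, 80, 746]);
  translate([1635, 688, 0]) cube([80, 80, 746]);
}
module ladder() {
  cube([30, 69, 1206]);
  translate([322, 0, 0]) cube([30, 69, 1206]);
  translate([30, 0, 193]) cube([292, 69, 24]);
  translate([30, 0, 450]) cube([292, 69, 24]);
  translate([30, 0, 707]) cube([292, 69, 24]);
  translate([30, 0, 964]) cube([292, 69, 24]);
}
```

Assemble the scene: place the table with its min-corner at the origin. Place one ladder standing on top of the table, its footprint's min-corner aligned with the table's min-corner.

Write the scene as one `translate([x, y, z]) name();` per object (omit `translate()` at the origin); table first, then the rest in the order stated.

table();
translate([0, 0, 777]) ladder();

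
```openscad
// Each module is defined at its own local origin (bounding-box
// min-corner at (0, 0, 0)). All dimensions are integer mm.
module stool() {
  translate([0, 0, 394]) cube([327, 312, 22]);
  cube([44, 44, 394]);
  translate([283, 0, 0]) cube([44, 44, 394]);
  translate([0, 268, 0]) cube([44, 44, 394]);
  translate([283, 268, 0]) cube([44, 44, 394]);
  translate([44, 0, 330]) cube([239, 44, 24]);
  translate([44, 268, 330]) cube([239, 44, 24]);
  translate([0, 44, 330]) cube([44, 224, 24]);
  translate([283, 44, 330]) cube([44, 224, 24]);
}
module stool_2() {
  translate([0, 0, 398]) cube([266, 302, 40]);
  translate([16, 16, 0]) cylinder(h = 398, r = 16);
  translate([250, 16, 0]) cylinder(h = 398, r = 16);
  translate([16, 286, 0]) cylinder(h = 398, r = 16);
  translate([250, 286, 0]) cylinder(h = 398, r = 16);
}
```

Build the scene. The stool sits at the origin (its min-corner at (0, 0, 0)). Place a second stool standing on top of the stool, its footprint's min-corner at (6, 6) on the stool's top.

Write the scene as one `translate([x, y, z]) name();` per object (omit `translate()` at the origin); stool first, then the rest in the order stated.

stool();
translate([6, 6, 416]) stool_2();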